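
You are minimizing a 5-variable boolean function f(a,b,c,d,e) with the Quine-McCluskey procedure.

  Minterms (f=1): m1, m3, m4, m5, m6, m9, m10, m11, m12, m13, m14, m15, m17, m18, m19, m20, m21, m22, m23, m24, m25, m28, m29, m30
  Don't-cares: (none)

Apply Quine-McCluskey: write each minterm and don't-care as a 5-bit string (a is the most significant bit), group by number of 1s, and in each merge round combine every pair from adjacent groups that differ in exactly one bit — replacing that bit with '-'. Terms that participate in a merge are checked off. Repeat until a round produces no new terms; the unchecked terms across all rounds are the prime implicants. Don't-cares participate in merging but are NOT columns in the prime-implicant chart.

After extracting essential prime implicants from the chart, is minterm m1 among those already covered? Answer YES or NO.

Round 0: 00001✓ 00011✓ 00100✓ 00101✓ 00110✓ 01001✓ 01010✓ 01011✓ 01100✓ 01101✓ 01110✓ 01111✓ 10001✓ 10010✓ 10011✓ 10100✓ 10101✓ 10110✓ 10111✓ 11000✓ 11001✓ 11100✓ 11101✓ 11110✓
Round 1: -0001✓ -0011✓ -0100✓ -0101✓ -0110✓ -1001✓ -1100✓ -1101✓ -1110✓ 0-001✓ 0-011✓ 0-100✓ 0-101✓ 0-110✓ 00-01✓ 000-1✓ 001-0✓ 0010-✓ 01-01✓ 01-10✓ 01-11✓ 010-1✓ 0101-✓ 011-0✓ 011-1✓ 0110-✓ 0111-✓ 1-001✓ 1-100✓ 1-101✓ 1-110✓ 10-01✓ 10-10✓ 10-11✓ 100-1✓ 1001-✓ 101-0✓ 101-1✓ 1010-✓ 1011-✓ 11-00✓ 11-01✓ 1100-✓ 111-0✓ 1110-✓
Round 2: --001✓ --100✓ --101✓ --110✓ -0-01✓ -00-1 -01-0✓ -010-✓ -1-01✓ -11-0✓ -110-✓ 0--01✓ 0-0-1 0-1-0✓ 0-10-✓ 01--1 01-1- 011-- 1--01✓ 1-1-0✓ 1-10-✓ 10--1 10-1- 101-- 11-0-
Round 3: ---01 --1-0 --10-
PIs = {---01, --1-0, --10-, -00-1, 0-0-1, 01--1, 01-1-, 011--, 10--1, 10-1-, 101--, 11-0-}
Coverage chart:
  m1: ---01,-00-1,0-0-1
  m3: -00-1,0-0-1
  m4: --1-0,--10-
  m5: ---01,--10-
  m6: --1-0 ←essential
  m9: ---01,0-0-1,01--1
  m10: 01-1- ←essential
  m11: 0-0-1,01--1,01-1-
  m12: --1-0,--10-,011--
  m13: ---01,--10-,01--1,011--
  m14: --1-0,01-1-,011--
  m15: 01--1,01-1-,011--
  m17: ---01,-00-1,10--1
  m18: 10-1- ←essential
  m19: -00-1,10--1,10-1-
  m20: --1-0,--10-,101--
  m21: ---01,--10-,10--1,101--
  m22: --1-0,10-1-,101--
  m23: 10--1,10-1-,101--
  m24: 11-0- ←essential
  m25: ---01,11-0-
  m28: --1-0,--10-,11-0-
  m29: ---01,--10-,11-0-
  m30: --1-0 ←essential
Essential: --1-0, 01-1-, 10-1-, 11-0-

NO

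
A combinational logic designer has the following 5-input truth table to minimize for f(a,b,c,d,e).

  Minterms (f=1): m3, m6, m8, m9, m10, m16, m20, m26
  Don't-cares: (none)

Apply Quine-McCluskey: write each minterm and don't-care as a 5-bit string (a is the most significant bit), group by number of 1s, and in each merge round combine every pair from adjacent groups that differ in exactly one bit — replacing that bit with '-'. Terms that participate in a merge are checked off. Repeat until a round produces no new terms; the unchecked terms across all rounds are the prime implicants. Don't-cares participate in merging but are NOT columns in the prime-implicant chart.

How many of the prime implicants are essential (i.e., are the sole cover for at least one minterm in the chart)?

5

[col 0] 00011, 00110, 01000*, 01001*, 01010*, 10000*, 10100*, 11010*
[col 1] -1010, 010-0, 0100-, 10-00
Prime implicants: -1010, 00011, 00110, 010-0, 0100-, 10-00
PI chart (minterm → PIs covering it):
  3 | 00011  (sole → essential)
  6 | 00110  (sole → essential)
  8 | 010-0,0100-
  9 | 0100-  (sole → essential)
  10 | -1010,010-0
  16 | 10-00  (sole → essential)
  20 | 10-00  (sole → essential)
  26 | -1010  (sole → essential)
Essential prime implicants: -1010, 00011, 00110, 0100-, 10-00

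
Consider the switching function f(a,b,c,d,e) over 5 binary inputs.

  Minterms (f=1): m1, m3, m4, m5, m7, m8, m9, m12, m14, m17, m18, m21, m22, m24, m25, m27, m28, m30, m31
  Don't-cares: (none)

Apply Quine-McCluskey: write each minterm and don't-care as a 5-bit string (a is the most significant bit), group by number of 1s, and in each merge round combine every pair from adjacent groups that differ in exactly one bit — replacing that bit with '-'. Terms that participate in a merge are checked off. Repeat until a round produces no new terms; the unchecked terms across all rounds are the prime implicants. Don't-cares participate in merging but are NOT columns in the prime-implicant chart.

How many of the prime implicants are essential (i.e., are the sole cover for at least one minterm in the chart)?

4

[col 0] 00001*, 00011*, 00100*, 00101*, 00111*, 01000*, 01001*, 01100*, 01110*, 10001*, 10010*, 10101*, 10110*, 11000*, 11001*, 11011*, 11100*, 11110*, 11111*
[col 1] -0001*, -0101*, -1000*, -1001*, -1100*, -1110*, 0-001*, 0-100, 00-01*, 00-11*, 000-1*, 001-1*, 0010-, 01-00*, 0100-*, 011-0*, 1-001*, 1-110, 10-01*, 10-10, 11-00*, 11-11, 110-1, 1100-*, 111-0*, 1111-
[col 2] --001, -0-01, -1-00, -100-, -11-0, 00--1
Prime implicants: --001, -0-01, -1-00, -100-, -11-0, 0-100, 00--1, 0010-, 1-110, 10-10, 11-11, 110-1, 1111-
PI chart (minterm → PIs covering it):
  1 | --001,-0-01,00--1
  3 | 00--1  (sole → essential)
  4 | 0-100,0010-
  5 | -0-01,00--1,0010-
  7 | 00--1  (sole → essential)
  8 | -1-00,-100-
  9 | --001,-100-
  12 | -1-00,-11-0,0-100
  14 | -11-0  (sole → essential)
  17 | --001,-0-01
  18 | 10-10  (sole → essential)
  21 | -0-01  (sole → essential)
  22 | 1-110,10-10
  24 | -1-00,-100-
  25 | --001,-100-,110-1
  27 | 11-11,110-1
  28 | -1-00,-11-0
  30 | -11-0,1-110,1111-
  31 | 11-11,1111-
Essential prime implicants: -0-01, -11-0, 00--1, 10-10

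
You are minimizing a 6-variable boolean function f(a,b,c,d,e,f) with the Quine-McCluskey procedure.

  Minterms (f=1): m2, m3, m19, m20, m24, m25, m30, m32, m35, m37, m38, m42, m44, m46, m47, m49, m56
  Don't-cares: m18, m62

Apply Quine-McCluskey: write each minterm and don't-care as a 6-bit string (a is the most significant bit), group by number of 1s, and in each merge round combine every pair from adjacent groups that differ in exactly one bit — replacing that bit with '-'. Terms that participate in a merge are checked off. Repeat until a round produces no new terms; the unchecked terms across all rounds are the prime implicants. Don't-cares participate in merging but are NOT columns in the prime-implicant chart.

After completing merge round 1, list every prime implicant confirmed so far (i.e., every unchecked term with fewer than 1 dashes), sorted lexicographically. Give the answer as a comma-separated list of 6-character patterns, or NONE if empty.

[col 0] 000010*, 000011*, 010010*, 010011*, 010100, 011000*, 011001*, 011110*, 100000, 100011*, 100101, 100110*, 101010*, 101100*, 101110*, 101111*, 110001, 111000*, 111110*
[col 1] -00011, -11000, -11110, 0-0010*, 0-0011*, 00001-*, 01001-*, 01100-, 1-1110, 10-110, 101-10, 1011-0, 10111-
[col 2] 0-001-
Prime implicants: -00011, -11000, -11110, 0-001-, 010100, 01100-, 1-1110, 10-110, 100000, 100101, 101-10, 1011-0, 10111-, 110001

010100, 100000, 100101, 110001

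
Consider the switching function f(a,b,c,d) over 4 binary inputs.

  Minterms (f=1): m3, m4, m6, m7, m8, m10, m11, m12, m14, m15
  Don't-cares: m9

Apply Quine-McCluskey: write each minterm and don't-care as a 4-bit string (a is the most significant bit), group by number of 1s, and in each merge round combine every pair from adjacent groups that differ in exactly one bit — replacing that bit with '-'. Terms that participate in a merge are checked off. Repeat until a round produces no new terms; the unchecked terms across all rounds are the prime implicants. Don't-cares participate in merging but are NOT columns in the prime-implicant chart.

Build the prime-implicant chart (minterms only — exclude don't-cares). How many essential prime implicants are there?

2

size-2^0 implicants → 0011(✓)  0100(✓)  0110(✓)  0111(✓)  1000(✓)  1001(✓)  1010(✓)  1011(✓)  1100(✓)  1110(✓)  1111(✓)
size-2^1 implicants → -011(✓)  -100(✓)  -110(✓)  -111(✓)  0-11(✓)  01-0(✓)  011-(✓)  1-00(✓)  1-10(✓)  1-11(✓)  10-0(✓)  10-1(✓)  100-(✓)  101-(✓)  11-0(✓)  111-(✓)
size-2^2 implicants → --11  -1-0  -11-  1--0  1-1-  10--
Unchecked terms (primes): --11, -1-0, -11-, 1--0, 1-1-, 10--
Minterm coverage:
  m3 ⊆ --11 [E]
  m4 ⊆ -1-0 [E]
  m6 ⊆ -1-0,-11-
  m7 ⊆ --11,-11-
  m8 ⊆ 1--0,10--
  m10 ⊆ 1--0,1-1-,10--
  m11 ⊆ --11,1-1-,10--
  m12 ⊆ -1-0,1--0
  m14 ⊆ -1-0,-11-,1--0,1-1-
  m15 ⊆ --11,-11-,1-1-
E = {--11, -1-0}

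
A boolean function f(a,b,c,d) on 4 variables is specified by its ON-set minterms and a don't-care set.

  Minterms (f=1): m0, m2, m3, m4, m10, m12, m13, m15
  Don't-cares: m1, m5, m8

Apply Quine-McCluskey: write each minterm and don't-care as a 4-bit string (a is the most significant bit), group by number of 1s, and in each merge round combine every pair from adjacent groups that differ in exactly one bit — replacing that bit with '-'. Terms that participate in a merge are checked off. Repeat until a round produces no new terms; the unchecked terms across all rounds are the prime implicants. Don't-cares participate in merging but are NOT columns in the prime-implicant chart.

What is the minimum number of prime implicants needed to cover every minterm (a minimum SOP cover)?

Round 0: 0000✓ 0001✓ 0010✓ 0011✓ 0100✓ 0101✓ 1000✓ 1010✓ 1100✓ 1101✓ 1111✓
Round 1: -000✓ -010✓ -100✓ -101✓ 0-00✓ 0-01✓ 00-0✓ 00-1✓ 000-✓ 001-✓ 010-✓ 1-00✓ 10-0✓ 11-1 110-✓
Round 2: --00 -0-0 -10- 0-0- 00--
PIs = {--00, -0-0, -10-, 0-0-, 00--, 11-1}
Coverage chart:
  m0: --00,-0-0,0-0-,00--
  m2: -0-0,00--
  m3: 00-- ←essential
  m4: --00,-10-,0-0-
  m10: -0-0 ←essential
  m12: --00,-10-
  m13: -10-,11-1
  m15: 11-1 ←essential
Essential: -0-0, 00--, 11-1
Petrick residual → --00
Min cover (4 terms): c'd' + b'd' + a'b' + abd

4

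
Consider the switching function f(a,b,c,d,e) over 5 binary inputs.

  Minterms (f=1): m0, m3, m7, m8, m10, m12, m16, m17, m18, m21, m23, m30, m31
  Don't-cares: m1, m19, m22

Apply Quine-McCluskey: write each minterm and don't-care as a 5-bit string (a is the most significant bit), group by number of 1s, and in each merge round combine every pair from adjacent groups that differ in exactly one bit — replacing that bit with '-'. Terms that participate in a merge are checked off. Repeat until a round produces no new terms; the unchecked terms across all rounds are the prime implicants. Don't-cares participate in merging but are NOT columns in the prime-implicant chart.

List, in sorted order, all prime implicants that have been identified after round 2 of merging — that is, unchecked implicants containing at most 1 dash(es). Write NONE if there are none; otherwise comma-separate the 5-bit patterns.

0-000, 01-00, 010-0

[col 0] 00000*, 00001*, 00011*, 00111*, 01000*, 01010*, 01100*, 10000*, 10001*, 10010*, 10011*, 10101*, 10110*, 10111*, 11110*, 11111*
[col 1] -0000*, -0001*, -0011*, -0111*, 0-000, 00-11*, 000-1*, 0000-*, 01-00, 010-0, 1-110*, 1-111*, 10-01*, 10-10*, 10-11*, 100-0*, 100-1*, 1000-*, 1001-*, 101-1*, 1011-*, 1111-*
[col 2] -0-11, -00-1, -000-, 1-11-, 10--1, 10-1-, 100--
Prime implicants: -0-11, -00-1, -000-, 0-000, 01-00, 010-0, 1-11-, 10--1, 10-1-, 100--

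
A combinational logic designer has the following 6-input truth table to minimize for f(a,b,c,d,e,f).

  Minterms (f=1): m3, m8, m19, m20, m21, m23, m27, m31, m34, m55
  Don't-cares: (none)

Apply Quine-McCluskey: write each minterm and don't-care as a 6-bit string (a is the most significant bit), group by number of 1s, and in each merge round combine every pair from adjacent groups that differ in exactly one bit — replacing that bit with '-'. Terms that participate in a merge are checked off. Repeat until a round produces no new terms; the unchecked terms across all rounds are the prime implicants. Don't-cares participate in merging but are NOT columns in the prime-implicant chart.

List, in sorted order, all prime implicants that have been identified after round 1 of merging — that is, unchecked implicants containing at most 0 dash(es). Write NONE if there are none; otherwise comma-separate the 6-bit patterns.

Round 0: 000011✓ 001000 010011✓ 010100✓ 010101✓ 010111✓ 011011✓ 011111✓ 100010 110111✓
Round 1: -10111 0-0011 01-011✓ 01-111✓ 010-11✓ 0101-1 01010- 011-11✓
Round 2: 01--11
PIs = {-10111, 0-0011, 001000, 01--11, 0101-1, 01010-, 100010}

001000, 100010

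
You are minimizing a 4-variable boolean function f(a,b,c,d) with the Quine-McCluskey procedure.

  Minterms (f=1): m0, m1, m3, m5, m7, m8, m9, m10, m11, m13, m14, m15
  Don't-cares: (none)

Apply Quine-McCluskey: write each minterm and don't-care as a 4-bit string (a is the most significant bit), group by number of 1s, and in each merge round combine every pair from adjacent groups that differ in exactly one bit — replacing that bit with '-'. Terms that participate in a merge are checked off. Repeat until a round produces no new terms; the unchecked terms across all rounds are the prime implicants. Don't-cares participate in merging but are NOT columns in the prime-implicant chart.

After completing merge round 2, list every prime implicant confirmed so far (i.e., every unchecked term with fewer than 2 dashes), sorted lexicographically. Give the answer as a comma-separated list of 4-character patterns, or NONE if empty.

NONE

Round 0: 0000✓ 0001✓ 0011✓ 0101✓ 0111✓ 1000✓ 1001✓ 1010✓ 1011✓ 1101✓ 1110✓ 1111✓
Round 1: -000✓ -001✓ -011✓ -101✓ -111✓ 0-01✓ 0-11✓ 00-1✓ 000-✓ 01-1✓ 1-01✓ 1-10✓ 1-11✓ 10-0✓ 10-1✓ 100-✓ 101-✓ 11-1✓ 111-✓
Round 2: --01✓ --11✓ -0-1✓ -00- -1-1✓ 0--1✓ 1--1✓ 1-1- 10--
Round 3: ---1
PIs = {---1, -00-, 1-1-, 10--}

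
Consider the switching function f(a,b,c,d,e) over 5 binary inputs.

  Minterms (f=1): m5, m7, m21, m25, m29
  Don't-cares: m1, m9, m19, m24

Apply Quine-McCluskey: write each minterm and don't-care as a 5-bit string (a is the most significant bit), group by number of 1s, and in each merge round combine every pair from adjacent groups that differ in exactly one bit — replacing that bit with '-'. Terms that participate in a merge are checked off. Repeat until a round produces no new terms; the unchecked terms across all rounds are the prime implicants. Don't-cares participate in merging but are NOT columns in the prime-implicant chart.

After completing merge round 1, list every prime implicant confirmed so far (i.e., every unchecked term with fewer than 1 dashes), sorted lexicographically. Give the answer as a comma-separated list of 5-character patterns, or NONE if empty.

[col 0] 00001*, 00101*, 00111*, 01001*, 10011, 10101*, 11000*, 11001*, 11101*
[col 1] -0101, -1001, 0-001, 00-01, 001-1, 1-101, 11-01, 1100-
Prime implicants: -0101, -1001, 0-001, 00-01, 001-1, 1-101, 10011, 11-01, 1100-

10011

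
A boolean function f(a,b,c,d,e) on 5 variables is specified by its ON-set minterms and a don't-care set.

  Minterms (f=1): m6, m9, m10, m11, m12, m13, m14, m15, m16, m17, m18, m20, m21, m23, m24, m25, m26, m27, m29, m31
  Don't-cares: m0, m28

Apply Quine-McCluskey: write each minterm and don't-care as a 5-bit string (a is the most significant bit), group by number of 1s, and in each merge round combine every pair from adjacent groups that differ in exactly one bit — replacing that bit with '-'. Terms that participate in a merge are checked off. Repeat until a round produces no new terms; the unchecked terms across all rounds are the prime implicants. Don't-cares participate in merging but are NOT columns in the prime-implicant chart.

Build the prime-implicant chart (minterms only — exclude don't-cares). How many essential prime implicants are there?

size-2^0 implicants → 00000(✓)  00110(✓)  01001(✓)  01010(✓)  01011(✓)  01100(✓)  01101(✓)  01110(✓)  01111(✓)  10000(✓)  10001(✓)  10010(✓)  10100(✓)  10101(✓)  10111(✓)  11000(✓)  11001(✓)  11010(✓)  11011(✓)  11100(✓)  11101(✓)  11111(✓)
size-2^1 implicants → -0000  -1001(✓)  -1010(✓)  -1011(✓)  -1100(✓)  -1101(✓)  -1111(✓)  0-110  01-01(✓)  01-10(✓)  01-11(✓)  010-1(✓)  0101-(✓)  011-0(✓)  011-1(✓)  0110-(✓)  0111-(✓)  1-000(✓)  1-001(✓)  1-010(✓)  1-100(✓)  1-101(✓)  1-111(✓)  10-00(✓)  10-01(✓)  100-0(✓)  1000-(✓)  101-1(✓)  1010-(✓)  11-00(✓)  11-01(✓)  11-11(✓)  110-0(✓)  110-1(✓)  1100-(✓)  1101-(✓)  111-1(✓)  1110-(✓)
size-2^2 implicants → -1-01(✓)  -1-11(✓)  -10-1(✓)  -101-  -11-1(✓)  -110-  01--1(✓)  01-1-  011--  1--00(✓)  1--01(✓)  1-0-0  1-00-(✓)  1-1-1  1-10-(✓)  10-0-(✓)  11--1(✓)  11-0-(✓)  110--
size-2^3 implicants → -1--1  1--0-
Unchecked terms (primes): -0000, -1--1, -101-, -110-, 0-110, 01-1-, 011--, 1--0-, 1-0-0, 1-1-1, 110--
Minterm coverage:
  m6 ⊆ 0-110 [E]
  m9 ⊆ -1--1 [E]
  m10 ⊆ -101-,01-1-
  m11 ⊆ -1--1,-101-,01-1-
  m12 ⊆ -110-,011--
  m13 ⊆ -1--1,-110-,011--
  m14 ⊆ 0-110,01-1-,011--
  m15 ⊆ -1--1,01-1-,011--
  m16 ⊆ -0000,1--0-,1-0-0
  m17 ⊆ 1--0- [E]
  m18 ⊆ 1-0-0 [E]
  m20 ⊆ 1--0- [E]
  m21 ⊆ 1--0-,1-1-1
  m23 ⊆ 1-1-1 [E]
  m24 ⊆ 1--0-,1-0-0,110--
  m25 ⊆ -1--1,1--0-,110--
  m26 ⊆ -101-,1-0-0,110--
  m27 ⊆ -1--1,-101-,110--
  m29 ⊆ -1--1,-110-,1--0-,1-1-1
  m31 ⊆ -1--1,1-1-1
E = {-1--1, 0-110, 1--0-, 1-0-0, 1-1-1}

5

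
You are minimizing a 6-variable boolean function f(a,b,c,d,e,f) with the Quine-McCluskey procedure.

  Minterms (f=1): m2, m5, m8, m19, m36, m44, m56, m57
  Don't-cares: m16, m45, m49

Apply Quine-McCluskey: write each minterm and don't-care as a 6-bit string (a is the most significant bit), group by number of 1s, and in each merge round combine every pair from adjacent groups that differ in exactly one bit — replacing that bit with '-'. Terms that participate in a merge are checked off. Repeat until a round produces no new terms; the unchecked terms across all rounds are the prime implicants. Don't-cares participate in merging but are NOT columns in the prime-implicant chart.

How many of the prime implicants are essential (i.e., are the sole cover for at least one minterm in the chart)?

size-2^0 implicants → 000010  000101  001000  010000  010011  100100(✓)  101100(✓)  101101(✓)  110001(✓)  111000(✓)  111001(✓)
size-2^1 implicants → 10-100  10110-  11-001  11100-
Unchecked terms (primes): 000010, 000101, 001000, 010000, 010011, 10-100, 10110-, 11-001, 11100-
Minterm coverage:
  m2 ⊆ 000010 [E]
  m5 ⊆ 000101 [E]
  m8 ⊆ 001000 [E]
  m19 ⊆ 010011 [E]
  m36 ⊆ 10-100 [E]
  m44 ⊆ 10-100,10110-
  m56 ⊆ 11100- [E]
  m57 ⊆ 11-001,11100-
E = {000010, 000101, 001000, 010011, 10-100, 11100-}

6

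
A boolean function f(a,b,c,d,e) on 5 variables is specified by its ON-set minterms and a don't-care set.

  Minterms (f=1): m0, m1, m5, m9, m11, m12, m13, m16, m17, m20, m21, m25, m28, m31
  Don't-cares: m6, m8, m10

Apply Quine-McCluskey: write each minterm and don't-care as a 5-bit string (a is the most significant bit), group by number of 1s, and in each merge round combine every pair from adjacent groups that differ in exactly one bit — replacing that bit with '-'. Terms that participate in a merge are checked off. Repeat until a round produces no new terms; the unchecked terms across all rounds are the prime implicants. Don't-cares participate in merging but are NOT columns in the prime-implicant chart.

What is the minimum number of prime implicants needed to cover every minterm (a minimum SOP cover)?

Round 0: 00000✓ 00001✓ 00101✓ 00110 01000✓ 01001✓ 01010✓ 01011✓ 01100✓ 01101✓ 10000✓ 10001✓ 10100✓ 10101✓ 11001✓ 11100✓ 11111
Round 1: -0000✓ -0001✓ -0101✓ -1001✓ -1100 0-000✓ 0-001✓ 0-101✓ 00-01✓ 0000-✓ 01-00✓ 01-01✓ 010-0✓ 010-1✓ 0100-✓ 0101-✓ 0110-✓ 1-001✓ 1-100 10-00✓ 10-01✓ 1000-✓ 1010-✓
Round 2: --001 -0-01 -000- 0--01 0-00- 01-0- 010-- 10-0-
PIs = {--001, -0-01, -000-, -1100, 0--01, 0-00-, 00110, 01-0-, 010--, 1-100, 10-0-, 11111}
Coverage chart:
  m0: -000-,0-00-
  m1: --001,-0-01,-000-,0--01,0-00-
  m5: -0-01,0--01
  m9: --001,0--01,0-00-,01-0-,010--
  m11: 010-- ←essential
  m12: -1100,01-0-
  m13: 0--01,01-0-
  m16: -000-,10-0-
  m17: --001,-0-01,-000-,10-0-
  m20: 1-100,10-0-
  m21: -0-01,10-0-
  m25: --001 ←essential
  m28: -1100,1-100
  m31: 11111 ←essential
Essential: --001, 010--, 11111
Petrick residual → -0-01, -000-, 01-0-, 1-100
Min cover (7 terms): c'd'e + b'd'e + b'c'd' + a'bd' + a'bc' + acd'e' + abcde

7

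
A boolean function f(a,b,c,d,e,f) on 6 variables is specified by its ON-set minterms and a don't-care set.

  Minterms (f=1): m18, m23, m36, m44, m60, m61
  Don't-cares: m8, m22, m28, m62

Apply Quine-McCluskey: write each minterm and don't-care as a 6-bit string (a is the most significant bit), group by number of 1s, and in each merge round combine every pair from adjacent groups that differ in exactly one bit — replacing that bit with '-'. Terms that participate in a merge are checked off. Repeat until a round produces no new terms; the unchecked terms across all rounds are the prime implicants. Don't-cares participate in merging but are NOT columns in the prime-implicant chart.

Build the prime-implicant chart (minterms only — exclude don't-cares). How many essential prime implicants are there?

Round 0: 001000 010010✓ 010110✓ 010111✓ 011100✓ 100100✓ 101100✓ 111100✓ 111101✓ 111110✓
Round 1: -11100 010-10 01011- 1-1100 10-100 1111-0 11110-
PIs = {-11100, 001000, 010-10, 01011-, 1-1100, 10-100, 1111-0, 11110-}
Coverage chart:
  m18: 010-10 ←essential
  m23: 01011- ←essential
  m36: 10-100 ←essential
  m44: 1-1100,10-100
  m60: -11100,1-1100,1111-0,11110-
  m61: 11110- ←essential
Essential: 010-10, 01011-, 10-100, 11110-

4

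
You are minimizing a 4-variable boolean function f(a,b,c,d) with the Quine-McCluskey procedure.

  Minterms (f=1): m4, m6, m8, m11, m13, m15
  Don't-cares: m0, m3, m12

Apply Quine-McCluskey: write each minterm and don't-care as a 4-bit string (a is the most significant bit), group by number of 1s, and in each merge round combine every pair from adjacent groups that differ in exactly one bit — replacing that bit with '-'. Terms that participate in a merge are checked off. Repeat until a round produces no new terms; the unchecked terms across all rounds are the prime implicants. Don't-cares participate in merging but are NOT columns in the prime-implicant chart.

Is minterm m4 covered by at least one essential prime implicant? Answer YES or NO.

Round 0: 0000✓ 0011✓ 0100✓ 0110✓ 1000✓ 1011✓ 1100✓ 1101✓ 1111✓
Round 1: -000✓ -011 -100✓ 0-00✓ 01-0 1-00✓ 1-11 11-1 110-
Round 2: --00
PIs = {--00, -011, 01-0, 1-11, 11-1, 110-}
Coverage chart:
  m4: --00,01-0
  m6: 01-0 ←essential
  m8: --00 ←essential
  m11: -011,1-11
  m13: 11-1,110-
  m15: 1-11,11-1
Essential: --00, 01-0

YES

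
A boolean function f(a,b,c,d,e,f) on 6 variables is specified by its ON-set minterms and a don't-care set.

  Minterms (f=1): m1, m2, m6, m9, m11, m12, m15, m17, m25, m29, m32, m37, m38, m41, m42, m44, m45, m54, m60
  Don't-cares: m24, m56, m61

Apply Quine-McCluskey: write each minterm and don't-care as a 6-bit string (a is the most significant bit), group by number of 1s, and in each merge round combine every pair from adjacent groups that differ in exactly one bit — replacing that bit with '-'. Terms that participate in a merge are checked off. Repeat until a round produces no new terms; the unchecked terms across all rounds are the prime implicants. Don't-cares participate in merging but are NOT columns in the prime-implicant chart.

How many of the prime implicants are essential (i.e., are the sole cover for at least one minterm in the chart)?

Round 0: 000001✓ 000010✓ 000110✓ 001001✓ 001011✓ 001100✓ 001111✓ 010001✓ 011000✓ 011001✓ 011101✓ 100000 100101✓ 100110✓ 101001✓ 101010 101100✓ 101101✓ 110110✓ 111000✓ 111100✓ 111101✓
Round 1: -00110 -01001 -01100 -11000 -11101 0-0001✓ 0-1001✓ 00-001✓ 000-10 001-11 0010-1 01-001✓ 011-01 01100- 1-0110 1-1100✓ 1-1101✓ 10-101 101-01 10110-✓ 111-00 11110-✓
Round 2: 0--001 1-110-
PIs = {-00110, -01001, -01100, -11000, -11101, 0--001, 000-10, 001-11, 0010-1, 011-01, 01100-, 1-0110, 1-110-, 10-101, 100000, 101-01, 101010, 111-00}
Coverage chart:
  m1: 0--001 ←essential
  m2: 000-10 ←essential
  m6: -00110,000-10
  m9: -01001,0--001,0010-1
  m11: 001-11,0010-1
  m12: -01100 ←essential
  m15: 001-11 ←essential
  m17: 0--001 ←essential
  m25: 0--001,011-01,01100-
  m29: -11101,011-01
  m32: 100000 ←essential
  m37: 10-101 ←essential
  m38: -00110,1-0110
  m41: -01001,101-01
  m42: 101010 ←essential
  m44: -01100,1-110-
  m45: 1-110-,10-101,101-01
  m54: 1-0110 ←essential
  m60: 1-110-,111-00
Essential: -01100, 0--001, 000-10, 001-11, 1-0110, 10-101, 100000, 101010

8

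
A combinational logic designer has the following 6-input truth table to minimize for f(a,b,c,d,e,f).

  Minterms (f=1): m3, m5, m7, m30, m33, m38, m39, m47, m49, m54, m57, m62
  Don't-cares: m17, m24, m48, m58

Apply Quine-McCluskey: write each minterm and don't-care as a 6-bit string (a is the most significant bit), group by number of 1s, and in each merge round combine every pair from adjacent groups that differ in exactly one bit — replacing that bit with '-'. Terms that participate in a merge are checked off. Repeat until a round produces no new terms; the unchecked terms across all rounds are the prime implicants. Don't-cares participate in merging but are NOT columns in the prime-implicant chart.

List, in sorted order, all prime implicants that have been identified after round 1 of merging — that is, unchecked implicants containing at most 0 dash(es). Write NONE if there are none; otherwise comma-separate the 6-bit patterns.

011000

Round 0: 000011✓ 000101✓ 000111✓ 010001✓ 011000 011110✓ 100001✓ 100110✓ 100111✓ 101111✓ 110000✓ 110001✓ 110110✓ 111001✓ 111010✓ 111110✓
Round 1: -00111 -10001 -11110 000-11 0001-1 1-0001 1-0110 10-111 10011- 11-001 11-110 11000- 111-10
PIs = {-00111, -10001, -11110, 000-11, 0001-1, 011000, 1-0001, 1-0110, 10-111, 10011-, 11-001, 11-110, 11000-, 111-10}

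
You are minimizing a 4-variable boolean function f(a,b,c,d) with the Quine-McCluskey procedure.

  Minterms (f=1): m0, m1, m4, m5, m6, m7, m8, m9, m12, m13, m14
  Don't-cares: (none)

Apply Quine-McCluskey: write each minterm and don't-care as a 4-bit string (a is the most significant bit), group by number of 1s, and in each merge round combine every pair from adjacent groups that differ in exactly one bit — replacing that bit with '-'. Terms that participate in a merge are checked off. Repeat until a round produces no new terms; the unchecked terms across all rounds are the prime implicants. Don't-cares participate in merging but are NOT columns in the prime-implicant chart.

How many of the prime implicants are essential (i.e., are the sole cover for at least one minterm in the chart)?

3

[col 0] 0000*, 0001*, 0100*, 0101*, 0110*, 0111*, 1000*, 1001*, 1100*, 1101*, 1110*
[col 1] -000*, -001*, -100*, -101*, -110*, 0-00*, 0-01*, 000-*, 01-0*, 01-1*, 010-*, 011-*, 1-00*, 1-01*, 100-*, 11-0*, 110-*
[col 2] --00*, --01*, -00-*, -1-0, -10-*, 0-0-*, 01--, 1-0-*
[col 3] --0-
Prime implicants: --0-, -1-0, 01--
PI chart (minterm → PIs covering it):
  0 | --0-  (sole → essential)
  1 | --0-  (sole → essential)
  4 | --0-,-1-0,01--
  5 | --0-,01--
  6 | -1-0,01--
  7 | 01--  (sole → essential)
  8 | --0-  (sole → essential)
  9 | --0-  (sole → essential)
  12 | --0-,-1-0
  13 | --0-  (sole → essential)
  14 | -1-0  (sole → essential)
Essential prime implicants: --0-, -1-0, 01--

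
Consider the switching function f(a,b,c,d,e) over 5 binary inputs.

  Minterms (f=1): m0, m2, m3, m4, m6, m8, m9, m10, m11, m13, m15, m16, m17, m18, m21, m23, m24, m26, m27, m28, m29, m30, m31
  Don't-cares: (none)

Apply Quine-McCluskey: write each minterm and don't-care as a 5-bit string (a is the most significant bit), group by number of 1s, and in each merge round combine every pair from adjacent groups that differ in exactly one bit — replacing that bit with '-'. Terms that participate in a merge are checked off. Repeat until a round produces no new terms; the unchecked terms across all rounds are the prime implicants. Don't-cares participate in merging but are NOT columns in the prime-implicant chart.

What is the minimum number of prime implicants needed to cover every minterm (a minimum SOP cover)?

8

Round 0: 00000✓ 00010✓ 00011✓ 00100✓ 00110✓ 01000✓ 01001✓ 01010✓ 01011✓ 01101✓ 01111✓ 10000✓ 10001✓ 10010✓ 10101✓ 10111✓ 11000✓ 11010✓ 11011✓ 11100✓ 11101✓ 11110✓ 11111✓
Round 1: -0000✓ -0010✓ -1000✓ -1010✓ -1011✓ -1101✓ -1111✓ 0-000✓ 0-010✓ 0-011✓ 00-00✓ 00-10✓ 000-0✓ 0001-✓ 001-0✓ 01-01✓ 01-11✓ 010-0✓ 010-1✓ 0100-✓ 0101-✓ 011-1✓ 1-000✓ 1-010✓ 1-101✓ 1-111✓ 10-01 100-0✓ 1000- 101-1✓ 11-00✓ 11-10✓ 11-11✓ 110-0✓ 1101-✓ 111-0✓ 111-1✓ 1110-✓ 1111-✓
Round 2: --000✓ --010✓ -00-0✓ -1-11 -10-0✓ -101- -11-1 0-0-0✓ 0-01- 00--0 01--1 010-- 1-0-0✓ 1-1-1 11--0 11-1- 111--
Round 3: --0-0
PIs = {--0-0, -1-11, -101-, -11-1, 0-01-, 00--0, 01--1, 010--, 1-1-1, 10-01, 1000-, 11--0, 11-1-, 111--}
Coverage chart:
  m0: --0-0,00--0
  m2: --0-0,0-01-,00--0
  m3: 0-01- ←essential
  m4: 00--0 ←essential
  m6: 00--0 ←essential
  m8: --0-0,010--
  m9: 01--1,010--
  m10: --0-0,-101-,0-01-,010--
  m11: -1-11,-101-,0-01-,01--1,010--
  m13: -11-1,01--1
  m15: -1-11,-11-1,01--1
  m16: --0-0,1000-
  m17: 10-01,1000-
  m18: --0-0 ←essential
  m21: 1-1-1,10-01
  m23: 1-1-1 ←essential
  m24: --0-0,11--0
  m26: --0-0,-101-,11--0,11-1-
  m27: -1-11,-101-,11-1-
  m28: 11--0,111--
  m29: -11-1,1-1-1,111--
  m30: 11--0,11-1-,111--
  m31: -1-11,-11-1,1-1-1,11-1-,111--
Essential: --0-0, 0-01-, 00--0, 1-1-1
Petrick residual → -1-11, 01--1, 10-01, 11--0
Min cover (8 terms): c'e' + bde + a'c'd + a'b'e' + a'be + ace + ab'd'e + abe'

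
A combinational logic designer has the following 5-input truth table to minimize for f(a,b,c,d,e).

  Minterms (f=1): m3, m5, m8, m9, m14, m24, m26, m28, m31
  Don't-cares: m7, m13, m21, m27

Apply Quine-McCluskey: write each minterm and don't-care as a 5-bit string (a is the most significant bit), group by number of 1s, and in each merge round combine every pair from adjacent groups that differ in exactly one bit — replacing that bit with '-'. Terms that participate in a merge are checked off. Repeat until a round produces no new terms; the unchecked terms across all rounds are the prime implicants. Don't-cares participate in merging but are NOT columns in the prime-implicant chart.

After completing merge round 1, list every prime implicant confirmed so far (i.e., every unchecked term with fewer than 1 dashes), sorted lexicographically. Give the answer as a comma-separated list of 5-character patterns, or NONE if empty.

[col 0] 00011*, 00101*, 00111*, 01000*, 01001*, 01101*, 01110, 10101*, 11000*, 11010*, 11011*, 11100*, 11111*
[col 1] -0101, -1000, 0-101, 00-11, 001-1, 01-01, 0100-, 11-00, 11-11, 110-0, 1101-
Prime implicants: -0101, -1000, 0-101, 00-11, 001-1, 01-01, 0100-, 01110, 11-00, 11-11, 110-0, 1101-

01110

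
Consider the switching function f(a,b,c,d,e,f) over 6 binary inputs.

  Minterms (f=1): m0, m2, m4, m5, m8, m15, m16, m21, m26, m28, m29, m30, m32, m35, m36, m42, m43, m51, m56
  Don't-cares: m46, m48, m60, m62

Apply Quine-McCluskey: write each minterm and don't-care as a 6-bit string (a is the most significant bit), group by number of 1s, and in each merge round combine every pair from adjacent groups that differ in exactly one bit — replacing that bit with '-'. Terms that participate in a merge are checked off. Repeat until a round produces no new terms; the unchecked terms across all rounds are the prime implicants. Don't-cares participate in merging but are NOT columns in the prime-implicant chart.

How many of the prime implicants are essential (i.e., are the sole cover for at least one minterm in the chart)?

[col 0] 000000*, 000010*, 000100*, 000101*, 001000*, 001111, 010000*, 010101*, 011010*, 011100*, 011101*, 011110*, 100000*, 100011*, 100100*, 101010*, 101011*, 101110*, 110000*, 110011*, 111000*, 111100*, 111110*
[col 1] -00000*, -00100*, -10000*, -11100*, -11110*, 0-0000*, 0-0101, 00-000, 000-00*, 0000-0, 00010-, 01-101, 011-10, 0111-0*, 01110-, 1-0000*, 1-0011, 1-1110, 10-011, 100-00*, 101-10, 10101-, 11-000, 111-00, 1111-0*
[col 2] --0000, -00-00, -111-0
Prime implicants: --0000, -00-00, -111-0, 0-0101, 00-000, 0000-0, 00010-, 001111, 01-101, 011-10, 01110-, 1-0011, 1-1110, 10-011, 101-10, 10101-, 11-000, 111-00
PI chart (minterm → PIs covering it):
  0 | --0000,-00-00,00-000,0000-0
  2 | 0000-0  (sole → essential)
  4 | -00-00,00010-
  5 | 0-0101,00010-
  8 | 00-000  (sole → essential)
  15 | 001111  (sole → essential)
  16 | --0000  (sole → essential)
  21 | 0-0101,01-101
  26 | 011-10  (sole → essential)
  28 | -111-0,01110-
  29 | 01-101,01110-
  30 | -111-0,011-10
  32 | --0000,-00-00
  35 | 1-0011,10-011
  36 | -00-00  (sole → essential)
  42 | 101-10,10101-
  43 | 10-011,10101-
  51 | 1-0011  (sole → essential)
  56 | 11-000,111-00
Essential prime implicants: --0000, -00-00, 00-000, 0000-0, 001111, 011-10, 1-0011

7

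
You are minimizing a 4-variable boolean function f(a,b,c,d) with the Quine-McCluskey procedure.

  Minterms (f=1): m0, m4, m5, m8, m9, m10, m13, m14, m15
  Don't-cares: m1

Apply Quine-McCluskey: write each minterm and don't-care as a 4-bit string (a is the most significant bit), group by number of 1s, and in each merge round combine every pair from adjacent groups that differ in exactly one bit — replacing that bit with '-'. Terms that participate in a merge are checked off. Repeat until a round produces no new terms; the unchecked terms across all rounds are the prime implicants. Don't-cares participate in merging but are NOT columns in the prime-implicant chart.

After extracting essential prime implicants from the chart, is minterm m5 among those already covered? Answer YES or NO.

Round 0: 0000✓ 0001✓ 0100✓ 0101✓ 1000✓ 1001✓ 1010✓ 1101✓ 1110✓ 1111✓
Round 1: -000✓ -001✓ -101✓ 0-00✓ 0-01✓ 000-✓ 010-✓ 1-01✓ 1-10 10-0 100-✓ 11-1 111-
Round 2: --01 -00- 0-0-
PIs = {--01, -00-, 0-0-, 1-10, 10-0, 11-1, 111-}
Coverage chart:
  m0: -00-,0-0-
  m4: 0-0- ←essential
  m5: --01,0-0-
  m8: -00-,10-0
  m9: --01,-00-
  m10: 1-10,10-0
  m13: --01,11-1
  m14: 1-10,111-
  m15: 11-1,111-
Essential: 0-0-

YES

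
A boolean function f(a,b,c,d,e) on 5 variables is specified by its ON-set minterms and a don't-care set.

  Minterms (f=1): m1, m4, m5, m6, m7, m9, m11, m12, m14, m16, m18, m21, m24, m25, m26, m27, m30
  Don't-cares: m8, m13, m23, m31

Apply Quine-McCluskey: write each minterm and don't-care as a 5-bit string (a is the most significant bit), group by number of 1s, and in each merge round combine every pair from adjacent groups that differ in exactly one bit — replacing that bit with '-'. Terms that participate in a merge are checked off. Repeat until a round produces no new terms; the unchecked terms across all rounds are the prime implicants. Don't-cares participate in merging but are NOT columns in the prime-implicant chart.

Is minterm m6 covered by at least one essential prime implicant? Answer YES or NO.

size-2^0 implicants → 00001(✓)  00100(✓)  00101(✓)  00110(✓)  00111(✓)  01000(✓)  01001(✓)  01011(✓)  01100(✓)  01101(✓)  01110(✓)  10000(✓)  10010(✓)  10101(✓)  10111(✓)  11000(✓)  11001(✓)  11010(✓)  11011(✓)  11110(✓)  11111(✓)
size-2^1 implicants → -0101(✓)  -0111(✓)  -1000(✓)  -1001(✓)  -1011(✓)  -1110  0-001(✓)  0-100(✓)  0-101(✓)  0-110(✓)  00-01(✓)  001-0(✓)  001-1(✓)  0010-(✓)  0011-(✓)  01-00(✓)  01-01(✓)  010-1(✓)  0100-(✓)  011-0(✓)  0110-(✓)  1-000(✓)  1-010(✓)  1-111  100-0(✓)  101-1(✓)  11-10(✓)  11-11(✓)  110-0(✓)  110-1(✓)  1100-(✓)  1101-(✓)  1111-(✓)
size-2^2 implicants → -01-1  -10-1  -100-  0--01  0-1-0  0-10-  001--  01-0-  1-0-0  11-1-  110--
Unchecked terms (primes): -01-1, -10-1, -100-, -1110, 0--01, 0-1-0, 0-10-, 001--, 01-0-, 1-0-0, 1-111, 11-1-, 110--
Minterm coverage:
  m1 ⊆ 0--01 [E]
  m4 ⊆ 0-1-0,0-10-,001--
  m5 ⊆ -01-1,0--01,0-10-,001--
  m6 ⊆ 0-1-0,001--
  m7 ⊆ -01-1,001--
  m9 ⊆ -10-1,-100-,0--01,01-0-
  m11 ⊆ -10-1 [E]
  m12 ⊆ 0-1-0,0-10-,01-0-
  m14 ⊆ -1110,0-1-0
  m16 ⊆ 1-0-0 [E]
  m18 ⊆ 1-0-0 [E]
  m21 ⊆ -01-1 [E]
  m24 ⊆ -100-,1-0-0,110--
  m25 ⊆ -10-1,-100-,110--
  m26 ⊆ 1-0-0,11-1-,110--
  m27 ⊆ -10-1,11-1-,110--
  m30 ⊆ -1110,11-1-
E = {-01-1, -10-1, 0--01, 1-0-0}

NO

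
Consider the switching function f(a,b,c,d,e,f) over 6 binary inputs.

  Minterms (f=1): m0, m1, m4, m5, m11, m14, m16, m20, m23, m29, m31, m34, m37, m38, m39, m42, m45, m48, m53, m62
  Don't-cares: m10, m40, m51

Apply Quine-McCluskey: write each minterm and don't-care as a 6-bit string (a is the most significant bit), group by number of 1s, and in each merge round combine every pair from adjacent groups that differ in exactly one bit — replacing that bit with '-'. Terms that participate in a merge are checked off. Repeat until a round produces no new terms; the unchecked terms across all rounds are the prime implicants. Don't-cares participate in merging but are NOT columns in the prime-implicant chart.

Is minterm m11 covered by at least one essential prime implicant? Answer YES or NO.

YES

[col 0] 000000*, 000001*, 000100*, 000101*, 001010*, 001011*, 001110*, 010000*, 010100*, 010111*, 011101*, 011111*, 100010*, 100101*, 100110*, 100111*, 101000*, 101010*, 101101*, 110000*, 110011, 110101*, 111110
[col 1] -00101, -01010, -10000, 0-0000*, 0-0100*, 000-00*, 000-01*, 00000-*, 00010-*, 001-10, 00101-, 01-111, 010-00*, 0111-1, 1-0101, 10-010, 10-101, 100-10, 1001-1, 10011-, 1010-0
[col 2] 0-0-00, 000-0-
Prime implicants: -00101, -01010, -10000, 0-0-00, 000-0-, 001-10, 00101-, 01-111, 0111-1, 1-0101, 10-010, 10-101, 100-10, 1001-1, 10011-, 1010-0, 110011, 111110
PI chart (minterm → PIs covering it):
  0 | 0-0-00,000-0-
  1 | 000-0-  (sole → essential)
  4 | 0-0-00,000-0-
  5 | -00101,000-0-
  11 | 00101-  (sole → essential)
  14 | 001-10  (sole → essential)
  16 | -10000,0-0-00
  20 | 0-0-00  (sole → essential)
  23 | 01-111  (sole → essential)
  29 | 0111-1  (sole → essential)
  31 | 01-111,0111-1
  34 | 10-010,100-10
  37 | -00101,1-0101,10-101,1001-1
  38 | 100-10,10011-
  39 | 1001-1,10011-
  42 | -01010,10-010,1010-0
  45 | 10-101  (sole → essential)
  48 | -10000  (sole → essential)
  53 | 1-0101  (sole → essential)
  62 | 111110  (sole → essential)
Essential prime implicants: -10000, 0-0-00, 000-0-, 001-10, 00101-, 01-111, 0111-1, 1-0101, 10-101, 111110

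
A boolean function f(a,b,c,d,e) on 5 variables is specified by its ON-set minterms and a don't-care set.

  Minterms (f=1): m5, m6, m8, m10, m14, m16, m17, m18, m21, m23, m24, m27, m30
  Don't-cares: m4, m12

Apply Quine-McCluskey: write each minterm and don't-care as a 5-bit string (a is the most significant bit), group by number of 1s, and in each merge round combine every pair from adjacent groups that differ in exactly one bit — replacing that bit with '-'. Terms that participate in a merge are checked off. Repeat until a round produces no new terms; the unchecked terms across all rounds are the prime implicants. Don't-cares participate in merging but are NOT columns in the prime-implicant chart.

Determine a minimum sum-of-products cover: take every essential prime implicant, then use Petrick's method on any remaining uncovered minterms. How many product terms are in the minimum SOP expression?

9

[col 0] 00100*, 00101*, 00110*, 01000*, 01010*, 01100*, 01110*, 10000*, 10001*, 10010*, 10101*, 10111*, 11000*, 11011, 11110*
[col 1] -0101, -1000, -1110, 0-100*, 0-110*, 001-0*, 0010-, 01-00*, 01-10*, 010-0*, 011-0*, 1-000, 10-01, 100-0, 1000-, 101-1
[col 2] 0-1-0, 01--0
Prime implicants: -0101, -1000, -1110, 0-1-0, 0010-, 01--0, 1-000, 10-01, 100-0, 1000-, 101-1, 11011
PI chart (minterm → PIs covering it):
  5 | -0101,0010-
  6 | 0-1-0  (sole → essential)
  8 | -1000,01--0
  10 | 01--0  (sole → essential)
  14 | -1110,0-1-0,01--0
  16 | 1-000,100-0,1000-
  17 | 10-01,1000-
  18 | 100-0  (sole → essential)
  21 | -0101,10-01,101-1
  23 | 101-1  (sole → essential)
  24 | -1000,1-000
  27 | 11011  (sole → essential)
  30 | -1110  (sole → essential)
Essential prime implicants: -1110, 0-1-0, 01--0, 100-0, 101-1, 11011
Petrick residual → -0101, -1000, 10-01
Minimum SOP uses 9 PIs: b'cd'e + bc'd'e' + bcde' + a'ce' + a'be' + ab'd'e + ab'c'e' + ab'ce + abc'de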